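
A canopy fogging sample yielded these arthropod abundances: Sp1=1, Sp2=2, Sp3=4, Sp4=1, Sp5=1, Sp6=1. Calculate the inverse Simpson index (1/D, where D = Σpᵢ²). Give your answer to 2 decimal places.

Total N = 1+2+4+1+1+1 = 10, so the proportions are 0.1, 0.2, 0.4, 0.1, 0.1, 0.1 (working shown to 6 dp, full precision carried).
D = 0.1² + 0.2² + 0.4² + 0.1² + 0.1² + 0.1² = 0.010000 + 0.040000 + 0.160000 + 0.010000 + 0.010000 + 0.010000 = 0.240000.
So 1/D = 4.1667, i.e. 4.17 to 2 decimal places.

4.17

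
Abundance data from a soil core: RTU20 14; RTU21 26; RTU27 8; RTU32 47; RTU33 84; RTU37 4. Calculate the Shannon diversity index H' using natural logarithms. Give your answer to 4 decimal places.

1.4008

Total N = 14+26+8+47+84+4 = 183, so the proportions are 0.076503, 0.142077, 0.043716, 0.256831, 0.459016, 0.021858 (working shown to 6 dp, full precision carried).
Each pᵢ ln pᵢ term: 0.076503×(-2.570429)=-0.196645, 0.142077×(-1.951390)=-0.277247, 0.043716×(-3.130045)=-0.136833, 0.256831×(-1.359339)=-0.349120, 0.459016×(-0.778669)=-0.357422, 0.021858×(-3.823192)=-0.083567.
Sum = -1.400833, so H' = 1.4008.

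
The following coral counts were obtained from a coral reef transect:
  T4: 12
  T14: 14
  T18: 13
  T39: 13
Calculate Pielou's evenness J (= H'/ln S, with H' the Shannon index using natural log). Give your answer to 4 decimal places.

0.9989

Total N = 12+14+13+13 = 52, so the proportions are 0.230769, 0.269231, 0.25, 0.25 (working shown to 6 dp, full precision carried).
H' = −Σ pᵢ ln pᵢ = −((-0.338385) + (-0.353281) + (-0.346574) + (-0.346574)) = 1.384814.
With S = 4 species, ln S = 1.386294, so J = 1.384814/1.386294 = 0.998932, i.e. 0.9989 to 4 decimal places.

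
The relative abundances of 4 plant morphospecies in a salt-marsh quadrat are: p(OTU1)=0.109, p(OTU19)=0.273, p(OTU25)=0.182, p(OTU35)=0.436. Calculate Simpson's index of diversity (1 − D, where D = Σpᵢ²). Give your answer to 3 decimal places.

D = 0.109² + 0.273² + 0.182² + 0.436² = 0.01188 + 0.07453 + 0.03312 + 0.19010 = 0.30963 (working shown to 5 dp, full precision carried).
So 1 − D = 0.69037, i.e. 0.690 to 3 decimal places.

0.690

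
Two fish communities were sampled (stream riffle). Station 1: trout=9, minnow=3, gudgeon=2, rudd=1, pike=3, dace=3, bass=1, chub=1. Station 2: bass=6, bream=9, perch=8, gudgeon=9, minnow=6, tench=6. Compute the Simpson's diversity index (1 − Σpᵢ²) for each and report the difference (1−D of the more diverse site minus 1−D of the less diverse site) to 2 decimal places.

Station 1: N=23, proportions 0.3913, 0.1304, 0.087, 0.0435, 0.1304, 0.1304, 0.0435, 0.0435, giving 1−D = 0.7826 (working shown to 4 dp, full precision carried).
Station 2: N=44, proportions 0.1364, 0.2045, 0.1818, 0.2045, 0.1364, 0.1364, giving 1−D = 0.8275.
Difference = |0.7826 − 0.8275| = 0.0449, i.e. 0.04 to 2 decimal places.

0.04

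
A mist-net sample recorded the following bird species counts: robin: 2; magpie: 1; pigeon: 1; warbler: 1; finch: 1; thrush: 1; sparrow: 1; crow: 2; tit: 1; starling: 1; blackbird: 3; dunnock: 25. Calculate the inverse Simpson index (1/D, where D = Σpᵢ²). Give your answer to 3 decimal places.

2.462

Total N = 2+1+1+1+1+1+1+2+1+1+3+25 = 40, so the proportions are 0.05, 0.025, 0.025, 0.025, 0.025, 0.025, 0.025, 0.05, 0.025, 0.025, 0.075, 0.625 (working shown to 6 dp, full precision carried).
D = 0.05² + 0.025² + 0.025² + 0.025² + 0.025² + 0.025² + 0.025² + 0.05² + 0.025² + 0.025² + 0.075² + 0.625² = 0.002500 + 0.000625 + 0.000625 + 0.000625 + 0.000625 + 0.000625 + 0.000625 + 0.002500 + 0.000625 + 0.000625 + 0.005625 + 0.390625 = 0.406250.
So 1/D = 2.46154, i.e. 2.462 to 3 decimal places.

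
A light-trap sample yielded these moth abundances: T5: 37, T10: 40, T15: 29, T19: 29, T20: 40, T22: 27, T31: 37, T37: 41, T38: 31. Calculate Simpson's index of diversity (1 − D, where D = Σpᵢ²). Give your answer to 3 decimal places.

Total N = 37+40+29+29+40+27+37+41+31 = 311, so the proportions are 0.11897, 0.12862, 0.09325, 0.09325, 0.12862, 0.08682, 0.11897, 0.13183, 0.09968 (working shown to 5 dp, full precision carried).
D = 0.11897² + 0.12862² + 0.09325² + 0.09325² + 0.12862² + 0.08682² + 0.11897² + 0.13183² + 0.09968² = 0.01415 + 0.01654 + 0.00870 + 0.00870 + 0.01654 + 0.00754 + 0.01415 + 0.01738 + 0.00994 = 0.11364.
So 1 − D = 0.88636, i.e. 0.886 to 3 decimal places.

0.886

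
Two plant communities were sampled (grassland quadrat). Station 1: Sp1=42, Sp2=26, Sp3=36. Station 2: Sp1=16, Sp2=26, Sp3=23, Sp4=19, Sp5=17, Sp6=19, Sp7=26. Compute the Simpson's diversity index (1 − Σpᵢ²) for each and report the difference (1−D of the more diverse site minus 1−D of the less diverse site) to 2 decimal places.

0.20

Station 1: N=104, proportions 0.4038, 0.25, 0.3462, giving 1−D = 0.6546 (working shown to 4 dp, full precision carried).
Station 2: N=146, proportions 0.1096, 0.1781, 0.1575, 0.1301, 0.1164, 0.1301, 0.1781, giving 1−D = 0.8523.
Difference = |0.6546 − 0.8523| = 0.1977, i.e. 0.20 to 2 decimal places.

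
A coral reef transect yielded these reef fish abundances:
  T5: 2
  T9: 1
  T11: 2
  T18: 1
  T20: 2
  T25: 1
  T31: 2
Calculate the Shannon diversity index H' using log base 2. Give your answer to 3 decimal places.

2.732

Total N = 2+1+2+1+2+1+2 = 11, so the proportions are 0.18182, 0.09091, 0.18182, 0.09091, 0.18182, 0.09091, 0.18182 (working shown to 5 dp, full precision carried).
Each pᵢ log₂ pᵢ term: 0.18182×(-2.45943)=-0.44717, 0.09091×(-3.45943)=-0.31449, 0.18182×(-2.45943)=-0.44717, 0.09091×(-3.45943)=-0.31449, 0.18182×(-2.45943)=-0.44717, 0.09091×(-3.45943)=-0.31449, 0.18182×(-2.45943)=-0.44717.
Sum = -2.73216, so H' = 2.732.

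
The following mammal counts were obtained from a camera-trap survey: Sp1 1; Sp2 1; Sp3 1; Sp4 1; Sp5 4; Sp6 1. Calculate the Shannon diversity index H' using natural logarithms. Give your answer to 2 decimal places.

Total N = 1+1+1+1+4+1 = 9, so the proportions are 0.1111, 0.1111, 0.1111, 0.1111, 0.4444, 0.1111 (working shown to 4 dp, full precision carried).
Each pᵢ ln pᵢ term: 0.1111×(-2.1972)=-0.2441, 0.1111×(-2.1972)=-0.2441, 0.1111×(-2.1972)=-0.2441, 0.1111×(-2.1972)=-0.2441, 0.4444×(-0.8109)=-0.3604, 0.1111×(-2.1972)=-0.2441.
Sum = -1.5811, so H' = 1.58.

1.58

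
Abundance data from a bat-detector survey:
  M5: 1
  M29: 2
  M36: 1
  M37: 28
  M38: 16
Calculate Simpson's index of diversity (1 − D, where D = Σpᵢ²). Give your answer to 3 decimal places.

0.546

Total N = 1+2+1+28+16 = 48, so the proportions are 0.02083, 0.04167, 0.02083, 0.58333, 0.33333 (working shown to 5 dp, full precision carried).
D = 0.02083² + 0.04167² + 0.02083² + 0.58333² + 0.33333² = 0.00043 + 0.00174 + 0.00043 + 0.34028 + 0.11111 = 0.45399.
So 1 − D = 0.54601, i.e. 0.546 to 3 decimal places.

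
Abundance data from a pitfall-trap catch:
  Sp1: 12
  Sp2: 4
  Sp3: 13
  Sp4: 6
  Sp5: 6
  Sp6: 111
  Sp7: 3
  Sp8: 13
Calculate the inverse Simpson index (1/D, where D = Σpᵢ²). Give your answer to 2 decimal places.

2.19

Total N = 12+4+13+6+6+111+3+13 = 168, so the proportions are 0.07143, 0.02381, 0.07738, 0.03571, 0.03571, 0.66071, 0.01786, 0.07738 (working shown to 5 dp, full precision carried).
D = 0.07143² + 0.02381² + 0.07738² + 0.03571² + 0.03571² + 0.66071² + 0.01786² + 0.07738² = 0.00510 + 0.00057 + 0.00599 + 0.00128 + 0.00128 + 0.43654 + 0.00032 + 0.00599 = 0.45706.
So 1/D = 2.1879, i.e. 2.19 to 2 decimal places.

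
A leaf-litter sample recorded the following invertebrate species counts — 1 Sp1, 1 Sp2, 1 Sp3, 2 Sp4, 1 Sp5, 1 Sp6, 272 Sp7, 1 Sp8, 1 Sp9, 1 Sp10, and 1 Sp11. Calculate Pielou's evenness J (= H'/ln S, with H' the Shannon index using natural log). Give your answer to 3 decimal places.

0.105

Total N = 1+1+1+2+1+1+272+1+1+1+1 = 283, so the proportions are 0.00353, 0.00353, 0.00353, 0.00707, 0.00353, 0.00353, 0.96113, 0.00353, 0.00353, 0.00353, 0.00353 (working shown to 5 dp, full precision carried).
H' = −Σ pᵢ ln pᵢ = −((-0.01995) + (-0.01995) + (-0.01995) + (-0.03500) + (-0.01995) + (-0.01995) + (-0.03810) + (-0.01995) + (-0.01995) + (-0.01995) + (-0.01995)) = 0.25264.
With S = 11 species, ln S = 2.39790, so J = 0.25264/2.39790 = 0.10536, i.e. 0.105 to 3 decimal places.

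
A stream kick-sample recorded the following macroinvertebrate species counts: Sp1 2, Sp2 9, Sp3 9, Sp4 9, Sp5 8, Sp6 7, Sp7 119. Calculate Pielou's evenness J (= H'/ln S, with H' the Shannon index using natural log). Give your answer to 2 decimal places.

0.54

Total N = 2+9+9+9+8+7+119 = 163, so the proportions are 0.0123, 0.0552, 0.0552, 0.0552, 0.0491, 0.0429, 0.7301 (working shown to 4 dp, full precision carried).
H' = −Σ pᵢ ln pᵢ = −((-0.0540) + (-0.1599) + (-0.1599) + (-0.1599) + (-0.1479) + (-0.1352) + (-0.2297)) = 1.0466.
With S = 7 species, ln S = 1.9459, so J = 1.0466/1.9459 = 0.5379, i.e. 0.54 to 2 decimal places.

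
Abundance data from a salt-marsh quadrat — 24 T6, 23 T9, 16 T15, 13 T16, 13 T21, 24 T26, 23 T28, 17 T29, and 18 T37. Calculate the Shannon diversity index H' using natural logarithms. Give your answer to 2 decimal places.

Total N = 24+23+16+13+13+24+23+17+18 = 171, so the proportions are 0.1404, 0.1345, 0.0936, 0.076, 0.076, 0.1404, 0.1345, 0.0994, 0.1053 (working shown to 4 dp, full precision carried).
Each pᵢ ln pᵢ term: 0.1404×(-1.9636)=-0.2756, 0.1345×(-2.0062)=-0.2698, 0.0936×(-2.3691)=-0.2217, 0.076×(-2.5767)=-0.1959, 0.076×(-2.5767)=-0.1959, 0.1404×(-1.9636)=-0.2756, 0.1345×(-2.0062)=-0.2698, 0.0994×(-2.3085)=-0.2295, 0.1053×(-2.2513)=-0.2370.
Sum = -2.1708, so H' = 2.17.

2.17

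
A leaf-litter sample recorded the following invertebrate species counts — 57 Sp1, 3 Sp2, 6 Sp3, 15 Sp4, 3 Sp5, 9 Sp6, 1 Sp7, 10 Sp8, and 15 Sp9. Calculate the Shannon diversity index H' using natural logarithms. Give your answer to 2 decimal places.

1.65

Total N = 57+3+6+15+3+9+1+10+15 = 119, so the proportions are 0.479, 0.0252, 0.0504, 0.1261, 0.0252, 0.0756, 0.0084, 0.084, 0.1261 (working shown to 4 dp, full precision carried).
Each pᵢ ln pᵢ term: 0.479×(-0.7361)=-0.3526, 0.0252×(-3.6805)=-0.0928, 0.0504×(-2.9874)=-0.1506, 0.1261×(-2.0711)=-0.2611, 0.0252×(-3.6805)=-0.0928, 0.0756×(-2.5819)=-0.1953, 0.0084×(-4.7791)=-0.0402, 0.084×(-2.4765)=-0.2081, 0.1261×(-2.0711)=-0.2611.
Sum = -1.6544, so H' = 1.65.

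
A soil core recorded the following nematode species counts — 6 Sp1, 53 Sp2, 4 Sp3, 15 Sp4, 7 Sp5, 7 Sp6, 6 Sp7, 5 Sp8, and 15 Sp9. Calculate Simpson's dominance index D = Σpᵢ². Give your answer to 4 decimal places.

Total N = 6+53+4+15+7+7+6+5+15 = 118, so the proportions are 0.050847, 0.449153, 0.033898, 0.127119, 0.059322, 0.059322, 0.050847, 0.042373, 0.127119 (working shown to 6 dp, full precision carried).
D = 0.050847² + 0.449153² + 0.033898² + 0.127119² + 0.059322² + 0.059322² + 0.050847² + 0.042373² + 0.127119² = 0.002585 + 0.201738 + 0.001149 + 0.016159 + 0.003519 + 0.003519 + 0.002585 + 0.001795 + 0.016159 = 0.249210.
To 4 decimal places, D = 0.2492.

0.2492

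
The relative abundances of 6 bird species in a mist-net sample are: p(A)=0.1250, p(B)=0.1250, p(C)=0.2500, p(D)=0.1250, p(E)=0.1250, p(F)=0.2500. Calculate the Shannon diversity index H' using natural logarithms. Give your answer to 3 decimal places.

1.733

Each pᵢ ln pᵢ term (working shown to 5 dp, full precision carried): 0.125×(-2.07944)=-0.25993, 0.125×(-2.07944)=-0.25993, 0.25×(-1.38629)=-0.34657, 0.125×(-2.07944)=-0.25993, 0.125×(-2.07944)=-0.25993, 0.25×(-1.38629)=-0.34657.
Sum = -1.73287, so H' = 1.733.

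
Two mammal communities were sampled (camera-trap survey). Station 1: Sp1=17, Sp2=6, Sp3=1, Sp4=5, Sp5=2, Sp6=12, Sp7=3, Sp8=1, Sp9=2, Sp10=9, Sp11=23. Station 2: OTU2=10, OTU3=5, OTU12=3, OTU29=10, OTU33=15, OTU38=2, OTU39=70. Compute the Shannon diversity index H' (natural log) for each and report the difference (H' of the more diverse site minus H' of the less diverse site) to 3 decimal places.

Station 1: N=81, proportions 0.20988, 0.07407, 0.01235, 0.06173, 0.02469, 0.14815, 0.03704, 0.01235, 0.02469, 0.11111, 0.28395, giving H' = 1.99024 (working shown to 5 dp, full precision carried).
Station 2: N=115, proportions 0.08696, 0.04348, 0.02609, 0.08696, 0.13043, 0.01739, 0.6087, giving H' = 1.29453.
Difference = |1.99024 − 1.29453| = 0.69571, i.e. 0.696 to 3 decimal places.

0.696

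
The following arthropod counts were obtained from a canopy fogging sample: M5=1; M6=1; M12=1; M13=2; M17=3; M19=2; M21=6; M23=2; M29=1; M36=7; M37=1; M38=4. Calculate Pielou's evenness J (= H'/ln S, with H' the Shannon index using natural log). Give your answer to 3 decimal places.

0.897

Total N = 1+1+1+2+3+2+6+2+1+7+1+4 = 31, so the proportions are 0.03226, 0.03226, 0.03226, 0.06452, 0.09677, 0.06452, 0.19355, 0.06452, 0.03226, 0.22581, 0.03226, 0.12903 (working shown to 5 dp, full precision carried).
H' = −Σ pᵢ ln pᵢ = −((-0.11077) + (-0.11077) + (-0.11077) + (-0.17683) + (-0.22600) + (-0.17683) + (-0.31785) + (-0.17683) + (-0.11077) + (-0.33602) + (-0.11077) + (-0.26422)) = 2.22844.
With S = 12 species, ln S = 2.48491, so J = 2.22844/2.48491 = 0.89679, i.e. 0.897 to 3 decimal places.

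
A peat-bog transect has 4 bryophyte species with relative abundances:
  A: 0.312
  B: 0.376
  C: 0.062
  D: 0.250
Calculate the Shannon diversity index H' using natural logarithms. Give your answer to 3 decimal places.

1.250

Each pᵢ ln pᵢ term (working shown to 5 dp, full precision carried): 0.312×(-1.16475)=-0.36340, 0.376×(-0.97817)=-0.36779, 0.062×(-2.78062)=-0.17240, 0.25×(-1.38629)=-0.34657.
Sum = -1.25017, so H' = 1.250.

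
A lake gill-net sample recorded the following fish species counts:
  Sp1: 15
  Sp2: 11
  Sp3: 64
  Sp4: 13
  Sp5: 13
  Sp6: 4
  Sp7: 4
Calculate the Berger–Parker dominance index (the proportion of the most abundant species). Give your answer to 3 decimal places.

Total N = 15+11+64+13+13+4+4 = 124, so the proportions are 0.12097, 0.08871, 0.51613, 0.10484, 0.10484, 0.03226, 0.03226 (working shown to 5 dp, full precision carried).
The largest proportion is 0.51613, i.e. d = 0.516 to 3 decimal places.

0.516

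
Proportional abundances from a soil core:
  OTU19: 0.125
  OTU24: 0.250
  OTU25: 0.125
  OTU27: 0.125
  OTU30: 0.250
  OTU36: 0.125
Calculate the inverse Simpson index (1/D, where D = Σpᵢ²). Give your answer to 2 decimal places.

D = 0.125² + 0.25² + 0.125² + 0.125² + 0.25² + 0.125² = 0.015625 + 0.062500 + 0.015625 + 0.015625 + 0.062500 + 0.015625 = 0.187500 (working shown to 6 dp, full precision carried).
So 1/D = 5.3333, i.e. 5.33 to 2 decimal places.

5.33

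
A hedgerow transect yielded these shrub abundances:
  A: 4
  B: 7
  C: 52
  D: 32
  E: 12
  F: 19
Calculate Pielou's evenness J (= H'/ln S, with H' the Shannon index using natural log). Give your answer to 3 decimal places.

Total N = 4+7+52+32+12+19 = 126, so the proportions are 0.03175, 0.05556, 0.4127, 0.25397, 0.09524, 0.15079 (working shown to 5 dp, full precision carried).
H' = −Σ pᵢ ln pᵢ = −((-0.10952) + (-0.16058) + (-0.36525) + (-0.34808) + (-0.22394) + (-0.28528)) = 1.49265.
With S = 6 species, ln S = 1.79176, so J = 1.49265/1.79176 = 0.83306, i.e. 0.833 to 3 decimal places.

0.833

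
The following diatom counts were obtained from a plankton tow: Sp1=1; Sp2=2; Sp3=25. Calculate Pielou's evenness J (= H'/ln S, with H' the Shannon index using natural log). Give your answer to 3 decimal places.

0.372

Total N = 1+2+25 = 28, so the proportions are 0.03571, 0.07143, 0.89286 (working shown to 5 dp, full precision carried).
H' = −Σ pᵢ ln pᵢ = −((-0.11901) + (-0.18850) + (-0.10119)) = 0.40870.
With S = 3 species, ln S = 1.09861, so J = 0.40870/1.09861 = 0.37201, i.e. 0.372 to 3 decimal places.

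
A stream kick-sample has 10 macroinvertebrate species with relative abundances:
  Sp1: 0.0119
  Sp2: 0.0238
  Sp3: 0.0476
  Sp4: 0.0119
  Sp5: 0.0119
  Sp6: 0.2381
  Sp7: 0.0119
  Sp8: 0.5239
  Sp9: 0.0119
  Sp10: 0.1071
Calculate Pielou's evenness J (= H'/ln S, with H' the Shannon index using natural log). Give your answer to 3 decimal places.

0.615

H' = −Σ pᵢ ln pᵢ = −((-0.05273) + (-0.08897) + (-0.14494) + (-0.05273) + (-0.05273) + (-0.34169) + (-0.05273) + (-0.33868) + (-0.05273) + (-0.23926)) = 1.41719 (working shown to 5 dp, full precision carried).
With S = 10 species, ln S = 2.30259, so J = 1.41719/2.30259 = 0.61548, i.e. 0.615 to 3 decimal places.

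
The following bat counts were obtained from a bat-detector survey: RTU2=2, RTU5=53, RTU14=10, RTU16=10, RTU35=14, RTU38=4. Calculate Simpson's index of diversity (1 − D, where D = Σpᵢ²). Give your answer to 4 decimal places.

0.6271

Total N = 2+53+10+10+14+4 = 93, so the proportions are 0.021505, 0.569892, 0.107527, 0.107527, 0.150538, 0.043011 (working shown to 6 dp, full precision carried).
D = 0.021505² + 0.569892² + 0.107527² + 0.107527² + 0.150538² + 0.043011² = 0.000462 + 0.324777 + 0.011562 + 0.011562 + 0.022662 + 0.001850 = 0.372875.
So 1 − D = 0.627125, i.e. 0.6271 to 4 decimal places.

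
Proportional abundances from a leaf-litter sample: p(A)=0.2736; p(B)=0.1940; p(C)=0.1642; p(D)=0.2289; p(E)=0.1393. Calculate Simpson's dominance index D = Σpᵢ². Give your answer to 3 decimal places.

0.211

D = 0.2736² + 0.194² + 0.1642² + 0.2289² + 0.1393² = 0.07486 + 0.03764 + 0.02696 + 0.05240 + 0.01940 = 0.21125 (working shown to 5 dp, full precision carried).
To 3 decimal places, D = 0.211.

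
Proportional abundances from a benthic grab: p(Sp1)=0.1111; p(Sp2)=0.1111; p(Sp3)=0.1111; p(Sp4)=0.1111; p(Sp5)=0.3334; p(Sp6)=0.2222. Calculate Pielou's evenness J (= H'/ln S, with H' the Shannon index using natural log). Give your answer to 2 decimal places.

0.94

H' = −Σ pᵢ ln pᵢ = −((-0.2441) + (-0.2441) + (-0.2441) + (-0.2441) + (-0.3662) + (-0.3342)) = 1.6769 (working shown to 4 dp, full precision carried).
With S = 6 species, ln S = 1.7918, so J = 1.6769/1.7918 = 0.9359, i.e. 0.94 to 2 decimal places.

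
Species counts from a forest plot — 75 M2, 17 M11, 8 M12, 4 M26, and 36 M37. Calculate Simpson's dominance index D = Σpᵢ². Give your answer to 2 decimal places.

Total N = 75+17+8+4+36 = 140, so the proportions are 0.5357, 0.1214, 0.0571, 0.0286, 0.2571 (working shown to 4 dp, full precision carried).
D = 0.5357² + 0.1214² + 0.0571² + 0.0286² + 0.2571² = 0.2870 + 0.0147 + 0.0033 + 0.0008 + 0.0661 = 0.3719.
To 2 decimal places, D = 0.37.

0.37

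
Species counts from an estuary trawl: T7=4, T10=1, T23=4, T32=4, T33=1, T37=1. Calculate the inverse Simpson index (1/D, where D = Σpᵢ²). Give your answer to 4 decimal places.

4.4118

Total N = 4+1+4+4+1+1 = 15, so the proportions are 0.26666667, 0.06666667, 0.26666667, 0.26666667, 0.06666667, 0.06666667 (working shown to 8 dp, full precision carried).
D = 0.26666667² + 0.06666667² + 0.26666667² + 0.26666667² + 0.06666667² + 0.06666667² = 0.07111111 + 0.00444444 + 0.07111111 + 0.07111111 + 0.00444444 + 0.00444444 = 0.22666667.
So 1/D = 4.411765, i.e. 4.4118 to 4 decimal places.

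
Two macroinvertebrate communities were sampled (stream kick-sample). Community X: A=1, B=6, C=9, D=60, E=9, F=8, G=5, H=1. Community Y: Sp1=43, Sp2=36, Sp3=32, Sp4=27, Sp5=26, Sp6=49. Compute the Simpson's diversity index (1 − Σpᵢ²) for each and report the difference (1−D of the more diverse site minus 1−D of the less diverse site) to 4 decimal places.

0.2210

Community X: N=99, proportions 0.010101, 0.060606, 0.090909, 0.606061, 0.090909, 0.080808, 0.050505, 0.010101, giving 1−D = 0.603204 (working shown to 6 dp, full precision carried).
Community Y: N=213, proportions 0.201878, 0.169014, 0.150235, 0.126761, 0.122066, 0.230047, giving 1−D = 0.824219.
Difference = |0.603204 − 0.824219| = 0.221015, i.e. 0.2210 to 4 decimal places.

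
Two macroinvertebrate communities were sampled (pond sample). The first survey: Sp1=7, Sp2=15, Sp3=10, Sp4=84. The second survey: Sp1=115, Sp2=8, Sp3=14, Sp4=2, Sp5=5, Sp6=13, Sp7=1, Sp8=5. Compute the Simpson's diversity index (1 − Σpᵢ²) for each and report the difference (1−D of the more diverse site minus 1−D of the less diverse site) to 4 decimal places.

0.0362

The first survey: N=116, proportions 0.060345, 0.12931, 0.086207, 0.724138, giving 1−D = 0.447830 (working shown to 6 dp, full precision carried).
The second survey: N=163, proportions 0.705521, 0.04908, 0.08589, 0.01227, 0.030675, 0.079755, 0.006135, 0.030675, giving 1−D = 0.484023.
Difference = |0.447830 − 0.484023| = 0.036193, i.e. 0.0362 to 4 decimal places.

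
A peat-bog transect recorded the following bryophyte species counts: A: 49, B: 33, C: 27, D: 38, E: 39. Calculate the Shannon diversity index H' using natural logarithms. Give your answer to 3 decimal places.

1.590

Total N = 49+33+27+38+39 = 186, so the proportions are 0.26344, 0.17742, 0.14516, 0.2043, 0.20968 (working shown to 5 dp, full precision carried).
Each pᵢ ln pᵢ term: 0.26344×(-1.33393)=-0.35141, 0.17742×(-1.72924)=-0.30680, 0.14516×(-1.92991)=-0.28015, 0.2043×(-1.58816)=-0.32446, 0.20968×(-1.56219)=-0.32755.
Sum = -1.59038, so H' = 1.590.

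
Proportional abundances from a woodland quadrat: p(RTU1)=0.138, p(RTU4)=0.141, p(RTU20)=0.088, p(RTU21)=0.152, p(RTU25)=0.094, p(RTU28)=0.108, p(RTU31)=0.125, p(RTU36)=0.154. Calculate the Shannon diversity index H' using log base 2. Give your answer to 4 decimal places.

2.9725

Each pᵢ log₂ pᵢ term (working shown to 6 dp, full precision carried): 0.138×(-2.857260)=-0.394302, 0.141×(-2.826233)=-0.398499, 0.088×(-3.506353)=-0.308559, 0.152×(-2.717857)=-0.413114, 0.094×(-3.411195)=-0.320652, 0.108×(-3.210897)=-0.346777, 0.125×(-3.000000)=-0.375000, 0.154×(-2.698998)=-0.415646.
Sum = -2.972549, so H' = 2.9725.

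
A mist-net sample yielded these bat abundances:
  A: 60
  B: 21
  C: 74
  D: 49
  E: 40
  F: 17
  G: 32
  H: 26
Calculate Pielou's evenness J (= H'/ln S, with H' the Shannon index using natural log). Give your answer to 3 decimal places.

0.948

Total N = 60+21+74+49+40+17+32+26 = 319, so the proportions are 0.18809, 0.06583, 0.23197, 0.15361, 0.12539, 0.05329, 0.10031, 0.0815 (working shown to 5 dp, full precision carried).
H' = −Σ pᵢ ln pᵢ = −((-0.31427) + (-0.17910) + (-0.33894) + (-0.28776) + (-0.26035) + (-0.15625) + (-0.23067) + (-0.20434)) = 1.97168.
With S = 8 species, ln S = 2.07944, so J = 1.97168/2.07944 = 0.94818, i.e. 0.948 to 3 decimal places.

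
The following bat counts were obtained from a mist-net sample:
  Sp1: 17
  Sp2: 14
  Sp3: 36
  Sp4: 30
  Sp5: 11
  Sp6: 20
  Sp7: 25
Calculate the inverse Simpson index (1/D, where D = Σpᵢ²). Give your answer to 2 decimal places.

6.12

Total N = 17+14+36+30+11+20+25 = 153, so the proportions are 0.111111, 0.091503, 0.235294, 0.196078, 0.071895, 0.130719, 0.163399 (working shown to 6 dp, full precision carried).
D = 0.111111² + 0.091503² + 0.235294² + 0.196078² + 0.071895² + 0.130719² + 0.163399² = 0.012346 + 0.008373 + 0.055363 + 0.038447 + 0.005169 + 0.017087 + 0.026699 = 0.163484.
So 1/D = 6.1168, i.e. 6.12 to 2 decimal places.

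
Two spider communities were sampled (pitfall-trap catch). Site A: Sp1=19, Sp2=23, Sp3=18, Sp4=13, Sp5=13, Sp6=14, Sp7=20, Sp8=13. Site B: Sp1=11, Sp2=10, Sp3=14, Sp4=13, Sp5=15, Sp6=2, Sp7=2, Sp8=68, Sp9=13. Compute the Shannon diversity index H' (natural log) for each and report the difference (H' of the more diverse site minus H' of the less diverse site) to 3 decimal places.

0.325

Site A: N=133, proportions 0.14286, 0.17293, 0.13534, 0.09774, 0.09774, 0.10526, 0.15038, 0.09774, giving H' = 2.05590 (working shown to 5 dp, full precision carried).
Site B: N=148, proportions 0.07432, 0.06757, 0.09459, 0.08784, 0.10135, 0.01351, 0.01351, 0.45946, 0.08784, giving H' = 1.73128.
Difference = |2.05590 − 1.73128| = 0.32462, i.e. 0.325 to 3 decimal places.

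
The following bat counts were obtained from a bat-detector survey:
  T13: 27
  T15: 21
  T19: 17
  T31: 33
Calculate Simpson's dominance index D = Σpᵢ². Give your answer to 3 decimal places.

0.265

Total N = 27+21+17+33 = 98, so the proportions are 0.27551, 0.21429, 0.17347, 0.33673 (working shown to 5 dp, full precision carried).
D = 0.27551² + 0.21429² + 0.17347² + 0.33673² = 0.07591 + 0.04592 + 0.03009 + 0.11339 = 0.26531.
To 3 decimal places, D = 0.265.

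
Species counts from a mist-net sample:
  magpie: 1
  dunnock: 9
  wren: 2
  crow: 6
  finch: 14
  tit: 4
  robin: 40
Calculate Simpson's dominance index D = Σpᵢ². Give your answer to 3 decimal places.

Total N = 1+9+2+6+14+4+40 = 76, so the proportions are 0.01316, 0.11842, 0.02632, 0.07895, 0.18421, 0.05263, 0.52632 (working shown to 5 dp, full precision carried).
D = 0.01316² + 0.11842² + 0.02632² + 0.07895² + 0.18421² + 0.05263² + 0.52632² = 0.00017 + 0.01402 + 0.00069 + 0.00623 + 0.03393 + 0.00277 + 0.27701 = 0.33483.
To 3 decimal places, D = 0.335.

0.335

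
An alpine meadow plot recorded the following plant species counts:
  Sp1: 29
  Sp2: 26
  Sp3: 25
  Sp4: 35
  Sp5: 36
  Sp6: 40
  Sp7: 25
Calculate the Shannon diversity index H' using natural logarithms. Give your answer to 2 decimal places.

Total N = 29+26+25+35+36+40+25 = 216, so the proportions are 0.1343, 0.1204, 0.1157, 0.162, 0.1667, 0.1852, 0.1157 (working shown to 4 dp, full precision carried).
Each pᵢ ln pᵢ term: 0.1343×(-2.0080)=-0.2696, 0.1204×(-2.1172)=-0.2548, 0.1157×(-2.1564)=-0.2496, 0.162×(-1.8199)=-0.2949, 0.1667×(-1.7918)=-0.2986, 0.1852×(-1.6864)=-0.3123, 0.1157×(-2.1564)=-0.2496.
Sum = -1.9294, so H' = 1.93.

1.93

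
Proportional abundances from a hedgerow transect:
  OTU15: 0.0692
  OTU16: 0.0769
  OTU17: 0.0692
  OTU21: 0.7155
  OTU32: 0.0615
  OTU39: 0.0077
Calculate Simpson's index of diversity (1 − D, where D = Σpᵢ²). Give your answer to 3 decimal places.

0.469

D = 0.0692² + 0.0769² + 0.0692² + 0.7155² + 0.0615² + 0.0077² = 0.00479 + 0.00591 + 0.00479 + 0.51194 + 0.00378 + 0.00006 = 0.53127 (working shown to 5 dp, full precision carried).
So 1 − D = 0.46873, i.e. 0.469 to 3 decimal places.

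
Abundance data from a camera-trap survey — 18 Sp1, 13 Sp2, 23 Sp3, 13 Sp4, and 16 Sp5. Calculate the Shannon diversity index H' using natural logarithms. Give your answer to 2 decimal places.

Total N = 18+13+23+13+16 = 83, so the proportions are 0.2169, 0.1566, 0.2771, 0.1566, 0.1928 (working shown to 4 dp, full precision carried).
Each pᵢ ln pᵢ term: 0.2169×(-1.5285)=-0.3315, 0.1566×(-1.8539)=-0.2904, 0.2771×(-1.2833)=-0.3556, 0.1566×(-1.8539)=-0.2904, 0.1928×(-1.6463)=-0.3173.
Sum = -1.5852, so H' = 1.59.

1.59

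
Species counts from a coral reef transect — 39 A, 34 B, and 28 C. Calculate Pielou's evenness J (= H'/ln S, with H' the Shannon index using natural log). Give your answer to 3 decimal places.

0.992

Total N = 39+34+28 = 101, so the proportions are 0.38614, 0.33663, 0.27723 (working shown to 5 dp, full precision carried).
H' = −Σ pᵢ ln pᵢ = −((-0.36743) + (-0.36651) + (-0.35566)) = 1.08961.
With S = 3 species, ln S = 1.09861, so J = 1.08961/1.09861 = 0.99180, i.e. 0.992 to 3 decimal places.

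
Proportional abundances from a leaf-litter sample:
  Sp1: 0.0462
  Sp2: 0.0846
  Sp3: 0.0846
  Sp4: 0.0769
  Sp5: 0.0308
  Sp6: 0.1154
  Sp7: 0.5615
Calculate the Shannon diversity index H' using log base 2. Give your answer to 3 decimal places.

2.074

Each pᵢ log₂ pᵢ term (working shown to 5 dp, full precision carried): 0.0462×(-4.43596)=-0.20494, 0.0846×(-3.56320)=-0.30145, 0.0846×(-3.56320)=-0.30145, 0.0769×(-3.70087)=-0.28460, 0.0308×(-5.02093)=-0.15464, 0.1154×(-3.11528)=-0.35950, 0.5615×(-0.83264)=-0.46753.
Sum = -2.07411, so H' = 2.074.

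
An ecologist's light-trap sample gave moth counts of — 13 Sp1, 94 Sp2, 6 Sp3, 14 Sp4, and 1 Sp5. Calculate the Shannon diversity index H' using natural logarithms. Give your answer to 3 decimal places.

0.882

Total N = 13+94+6+14+1 = 128, so the proportions are 0.10156, 0.73438, 0.04688, 0.10938, 0.00781 (working shown to 5 dp, full precision carried).
Each pᵢ ln pᵢ term: 0.10156×(-2.28708)=-0.23228, 0.73438×(-0.30874)=-0.22673, 0.04688×(-3.06027)=-0.14345, 0.10938×(-2.21297)=-0.24204, 0.00781×(-4.85203)=-0.03791.
Sum = -0.88241, so H' = 0.882.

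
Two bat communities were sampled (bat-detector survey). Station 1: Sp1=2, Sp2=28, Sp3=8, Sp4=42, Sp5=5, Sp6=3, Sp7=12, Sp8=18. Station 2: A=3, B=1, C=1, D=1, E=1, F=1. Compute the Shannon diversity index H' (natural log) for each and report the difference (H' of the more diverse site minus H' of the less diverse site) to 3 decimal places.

Station 1: N=118, proportions 0.01695, 0.23729, 0.0678, 0.35593, 0.04237, 0.02542, 0.10169, 0.15254, giving H' = 1.70717 (working shown to 5 dp, full precision carried).
Station 2: N=8, proportions 0.375, 0.125, 0.125, 0.125, 0.125, 0.125, giving H' = 1.66746.
Difference = |1.70717 − 1.66746| = 0.03971, i.e. 0.040 to 3 decimal places.

0.040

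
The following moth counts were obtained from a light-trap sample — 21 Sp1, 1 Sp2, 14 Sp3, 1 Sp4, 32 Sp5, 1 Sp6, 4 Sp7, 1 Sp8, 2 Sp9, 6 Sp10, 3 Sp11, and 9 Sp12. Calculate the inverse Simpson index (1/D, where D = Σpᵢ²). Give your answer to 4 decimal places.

4.9834

Total N = 21+1+14+1+32+1+4+1+2+6+3+9 = 95, so the proportions are 0.22105263, 0.01052632, 0.14736842, 0.01052632, 0.33684211, 0.01052632, 0.04210526, 0.01052632, 0.02105263, 0.06315789, 0.03157895, 0.09473684 (working shown to 8 dp, full precision carried).
D = 0.22105263² + 0.01052632² + 0.14736842² + 0.01052632² + 0.33684211² + 0.01052632² + 0.04210526² + 0.01052632² + 0.02105263² + 0.06315789² + 0.03157895² + 0.09473684² = 0.04886427 + 0.00011080 + 0.02171745 + 0.00011080 + 0.11346260 + 0.00011080 + 0.00177285 + 0.00011080 + 0.00044321 + 0.00398892 + 0.00099723 + 0.00897507 = 0.20066482.
So 1/D = 4.983435, i.e. 4.9834 to 4 decimal places.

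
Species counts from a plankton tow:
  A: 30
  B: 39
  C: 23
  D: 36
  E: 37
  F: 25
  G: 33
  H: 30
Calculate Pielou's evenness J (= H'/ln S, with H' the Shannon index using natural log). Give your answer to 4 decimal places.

0.9930

Total N = 30+39+23+36+37+25+33+30 = 253, so the proportions are 0.118577, 0.15415, 0.090909, 0.142292, 0.146245, 0.098814, 0.130435, 0.118577 (working shown to 6 dp, full precision carried).
H' = −Σ pᵢ ln pᵢ = −((-0.252829) + (-0.288234) + (-0.217990) + (-0.277452) + (-0.281152) + (-0.228707) + (-0.265680) + (-0.252829)) = 2.064874.
With S = 8 species, ln S = 2.079442, so J = 2.064874/2.079442 = 0.992995, i.e. 0.9930 to 4 decimal places.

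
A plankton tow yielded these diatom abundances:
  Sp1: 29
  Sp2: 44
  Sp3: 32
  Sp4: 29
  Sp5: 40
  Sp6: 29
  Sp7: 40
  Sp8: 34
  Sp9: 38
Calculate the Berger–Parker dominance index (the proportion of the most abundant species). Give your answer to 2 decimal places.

0.14

Total N = 29+44+32+29+40+29+40+34+38 = 315, so the proportions are 0.0921, 0.1397, 0.1016, 0.0921, 0.127, 0.0921, 0.127, 0.1079, 0.1206 (working shown to 4 dp, full precision carried).
The largest proportion is 0.1397, i.e. d = 0.14 to 2 decimal places.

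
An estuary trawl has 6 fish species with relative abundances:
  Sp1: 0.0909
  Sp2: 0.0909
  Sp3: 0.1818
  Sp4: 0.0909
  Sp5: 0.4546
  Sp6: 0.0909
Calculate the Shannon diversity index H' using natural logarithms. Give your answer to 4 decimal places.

Each pᵢ ln pᵢ term (working shown to 6 dp, full precision carried): 0.0909×(-2.397995)=-0.217978, 0.0909×(-2.397995)=-0.217978, 0.1818×(-1.704848)=-0.309941, 0.0909×(-2.397995)=-0.217978, 0.4546×(-0.788337)=-0.358378, 0.0909×(-2.397995)=-0.217978.
Sum = -1.540231, so H' = 1.5402.

1.5402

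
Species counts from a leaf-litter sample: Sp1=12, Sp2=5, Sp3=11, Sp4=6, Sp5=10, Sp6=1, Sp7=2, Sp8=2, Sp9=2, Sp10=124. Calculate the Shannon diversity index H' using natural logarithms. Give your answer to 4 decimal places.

1.1654

Total N = 12+5+11+6+10+1+2+2+2+124 = 175, so the proportions are 0.068571, 0.028571, 0.062857, 0.034286, 0.057143, 0.005714, 0.011429, 0.011429, 0.011429, 0.708571 (working shown to 6 dp, full precision carried).
Each pᵢ ln pᵢ term: 0.068571×(-2.679879)=-0.183763, 0.028571×(-3.555348)=-0.101581, 0.062857×(-2.766891)=-0.173919, 0.034286×(-3.373027)=-0.115647, 0.057143×(-2.862201)=-0.163554, 0.005714×(-5.164786)=-0.029513, 0.011429×(-4.471639)=-0.051104, 0.011429×(-4.471639)=-0.051104, 0.011429×(-4.471639)=-0.051104, 0.708571×(-0.344504)=-0.244106.
Sum = -1.165397, so H' = 1.1654.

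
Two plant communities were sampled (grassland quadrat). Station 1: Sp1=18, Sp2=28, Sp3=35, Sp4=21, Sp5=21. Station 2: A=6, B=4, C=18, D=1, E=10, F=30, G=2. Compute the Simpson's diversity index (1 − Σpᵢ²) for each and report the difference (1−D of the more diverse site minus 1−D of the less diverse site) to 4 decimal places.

0.0614

Station 1: N=123, proportions 0.146341, 0.227642, 0.284553, 0.170732, 0.170732, giving 1−D = 0.787494 (working shown to 6 dp, full precision carried).
Station 2: N=71, proportions 0.084507, 0.056338, 0.253521, 0.014085, 0.140845, 0.422535, 0.028169, giving 1−D = 0.726046.
Difference = |0.787494 − 0.726046| = 0.061448, i.e. 0.0614 to 4 decimal places.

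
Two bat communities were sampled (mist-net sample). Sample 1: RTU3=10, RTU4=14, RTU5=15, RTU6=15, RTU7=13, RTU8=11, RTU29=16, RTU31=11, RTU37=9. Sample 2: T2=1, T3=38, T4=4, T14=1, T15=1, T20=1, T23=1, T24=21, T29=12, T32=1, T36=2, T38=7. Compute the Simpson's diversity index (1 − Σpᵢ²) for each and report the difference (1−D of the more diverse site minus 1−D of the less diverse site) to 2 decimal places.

Sample 1: N=114, proportions 0.0877, 0.1228, 0.1316, 0.1316, 0.114, 0.0965, 0.1404, 0.0965, 0.0789, giving 1−D = 0.8850 (working shown to 4 dp, full precision carried).
Sample 2: N=90, proportions 0.0111, 0.4222, 0.0444, 0.0111, 0.0111, 0.0111, 0.0111, 0.2333, 0.1333, 0.0111, 0.0222, 0.0778, giving 1−D = 0.7402.
Difference = |0.8850 − 0.7402| = 0.1448, i.e. 0.14 to 2 decimal places.

0.14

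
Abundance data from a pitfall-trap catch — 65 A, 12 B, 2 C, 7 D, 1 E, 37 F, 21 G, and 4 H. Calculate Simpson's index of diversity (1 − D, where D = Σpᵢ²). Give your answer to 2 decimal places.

Total N = 65+12+2+7+1+37+21+4 = 149, so the proportions are 0.4362, 0.0805, 0.0134, 0.047, 0.0067, 0.2483, 0.1409, 0.0268 (working shown to 4 dp, full precision carried).
D = 0.4362² + 0.0805² + 0.0134² + 0.047² + 0.0067² + 0.2483² + 0.1409² + 0.0268² = 0.1903 + 0.0065 + 0.0002 + 0.0022 + 0.0000 + 0.0617 + 0.0199 + 0.0007 = 0.2815.
So 1 − D = 0.7185, i.e. 0.72 to 2 decimal places.

0.72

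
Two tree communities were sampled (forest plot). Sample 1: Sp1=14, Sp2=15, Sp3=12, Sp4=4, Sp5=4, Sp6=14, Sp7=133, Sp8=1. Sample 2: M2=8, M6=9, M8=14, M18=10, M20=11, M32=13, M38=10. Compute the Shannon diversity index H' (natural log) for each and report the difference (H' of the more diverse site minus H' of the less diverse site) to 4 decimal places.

Sample 1: N=197, proportions 0.071066, 0.076142, 0.060914, 0.020305, 0.020305, 0.071066, 0.675127, 0.005076, giving H' = 1.192645 (working shown to 6 dp, full precision carried).
Sample 2: N=75, proportions 0.106667, 0.12, 0.186667, 0.133333, 0.146667, 0.173333, 0.133333, giving H' = 1.929085.
Difference = |1.192645 − 1.929085| = 0.736440, i.e. 0.7364 to 4 decimal places.

0.7364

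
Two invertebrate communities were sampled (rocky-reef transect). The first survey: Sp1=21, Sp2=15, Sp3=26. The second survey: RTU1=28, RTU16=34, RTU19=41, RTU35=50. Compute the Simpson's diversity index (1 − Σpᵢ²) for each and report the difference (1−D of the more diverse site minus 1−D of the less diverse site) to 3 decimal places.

The first survey: N=62, proportions 0.33871, 0.241935, 0.419355, giving 1−D = 0.650884 (working shown to 6 dp, full precision carried).
The second survey: N=153, proportions 0.183007, 0.222222, 0.267974, 0.326797, giving 1−D = 0.738519.
Difference = |0.650884 − 0.738519| = 0.087635, i.e. 0.088 to 3 decimal places.

0.088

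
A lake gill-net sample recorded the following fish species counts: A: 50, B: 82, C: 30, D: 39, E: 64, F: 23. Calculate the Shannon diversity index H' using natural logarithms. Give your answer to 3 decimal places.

1.704

Total N = 50+82+30+39+64+23 = 288, so the proportions are 0.17361, 0.28472, 0.10417, 0.13542, 0.22222, 0.07986 (working shown to 5 dp, full precision carried).
Each pᵢ ln pᵢ term: 0.17361×(-1.75094)=-0.30398, 0.28472×(-1.25624)=-0.35768, 0.10417×(-2.26176)=-0.23560, 0.13542×(-1.99940)=-0.27075, 0.22222×(-1.50408)=-0.33424, 0.07986×(-2.52747)=-0.20185.
Sum = -1.70410, so H' = 1.704.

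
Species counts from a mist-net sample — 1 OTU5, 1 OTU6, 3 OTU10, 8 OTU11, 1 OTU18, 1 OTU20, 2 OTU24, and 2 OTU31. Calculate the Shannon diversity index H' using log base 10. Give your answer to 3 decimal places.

Total N = 1+1+3+8+1+1+2+2 = 19, so the proportions are 0.05263, 0.05263, 0.15789, 0.42105, 0.05263, 0.05263, 0.10526, 0.10526 (working shown to 5 dp, full precision carried).
Each pᵢ log₁₀ pᵢ term: 0.05263×(-1.27875)=-0.06730, 0.05263×(-1.27875)=-0.06730, 0.15789×(-0.80163)=-0.12657, 0.42105×(-0.37566)=-0.15817, 0.05263×(-1.27875)=-0.06730, 0.05263×(-1.27875)=-0.06730, 0.10526×(-0.97772)=-0.10292, 0.10526×(-0.97772)=-0.10292.
Sum = -0.75980, so H' = 0.760.

0.760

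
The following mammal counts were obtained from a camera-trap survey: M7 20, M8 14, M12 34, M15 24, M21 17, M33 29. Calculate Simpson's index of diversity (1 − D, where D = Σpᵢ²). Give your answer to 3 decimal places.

Total N = 20+14+34+24+17+29 = 138, so the proportions are 0.14493, 0.10145, 0.24638, 0.17391, 0.12319, 0.21014 (working shown to 5 dp, full precision carried).
D = 0.14493² + 0.10145² + 0.24638² + 0.17391² + 0.12319² + 0.21014² = 0.02100 + 0.01029 + 0.06070 + 0.03025 + 0.01518 + 0.04416 = 0.18158.
So 1 − D = 0.81842, i.e. 0.818 to 3 decimal places.

0.818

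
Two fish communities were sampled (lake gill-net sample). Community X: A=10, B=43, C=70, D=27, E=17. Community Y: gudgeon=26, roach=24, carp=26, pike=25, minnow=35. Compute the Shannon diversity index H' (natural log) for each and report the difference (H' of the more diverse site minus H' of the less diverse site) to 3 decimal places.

0.190

Community X: N=167, proportions 0.05988, 0.25749, 0.41916, 0.16168, 0.1018, giving H' = 1.40958 (working shown to 5 dp, full precision carried).
Community Y: N=136, proportions 0.19118, 0.17647, 0.19118, 0.18382, 0.25735, giving H' = 1.59939.
Difference = |1.40958 − 1.59939| = 0.18981, i.e. 0.190 to 3 decimal places.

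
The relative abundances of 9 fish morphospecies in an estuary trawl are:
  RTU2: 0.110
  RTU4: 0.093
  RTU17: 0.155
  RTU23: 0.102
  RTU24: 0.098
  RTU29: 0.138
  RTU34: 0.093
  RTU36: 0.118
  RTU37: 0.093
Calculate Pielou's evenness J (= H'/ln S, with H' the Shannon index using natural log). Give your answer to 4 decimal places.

0.9923

H' = −Σ pᵢ ln pᵢ = −((-0.242800) + (-0.220889) + (-0.288971) + (-0.232844) + (-0.227633) + (-0.273309) + (-0.220889) + (-0.252174) + (-0.220889)) = 2.180400 (working shown to 6 dp, full precision carried).
With S = 9 species, ln S = 2.197225, so J = 2.180400/2.197225 = 0.992343, i.e. 0.9923 to 4 decimal places.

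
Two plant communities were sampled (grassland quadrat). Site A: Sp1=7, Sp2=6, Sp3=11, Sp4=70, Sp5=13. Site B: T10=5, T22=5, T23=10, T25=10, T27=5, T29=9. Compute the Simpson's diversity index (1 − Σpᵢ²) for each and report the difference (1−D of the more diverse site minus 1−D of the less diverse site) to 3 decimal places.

Site A: N=107, proportions 0.065421, 0.056075, 0.102804, 0.654206, 0.121495, giving 1−D = 0.539261 (working shown to 6 dp, full precision carried).
Site B: N=44, proportions 0.113636, 0.113636, 0.227273, 0.227273, 0.113636, 0.204545, giving 1−D = 0.816116.
Difference = |0.539261 − 0.816116| = 0.276855, i.e. 0.277 to 3 decimal places.

0.277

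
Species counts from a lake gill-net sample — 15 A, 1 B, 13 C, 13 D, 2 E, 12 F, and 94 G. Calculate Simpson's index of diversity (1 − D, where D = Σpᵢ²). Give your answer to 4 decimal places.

0.5756

Total N = 15+1+13+13+2+12+94 = 150, so the proportions are 0.1, 0.006667, 0.086667, 0.086667, 0.013333, 0.08, 0.626667 (working shown to 6 dp, full precision carried).
D = 0.1² + 0.006667² + 0.086667² + 0.086667² + 0.013333² + 0.08² + 0.626667² = 0.010000 + 0.000044 + 0.007511 + 0.007511 + 0.000178 + 0.006400 + 0.392711 = 0.424356.
So 1 − D = 0.575644, i.e. 0.5756 to 4 decimal places.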